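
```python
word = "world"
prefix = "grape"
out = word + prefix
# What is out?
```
Trace:
  word='world'
  word='world', prefix='grape'
  word='world', prefix='grape', out='worldgrape'

Final answer: 'worldgrape'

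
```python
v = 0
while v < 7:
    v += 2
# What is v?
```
Trace:
  v=0
  v=2
  v=4
  v=6
  v=8

Final answer: 8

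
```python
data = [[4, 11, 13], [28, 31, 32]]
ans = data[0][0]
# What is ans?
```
Trace:
  data=[[4, 11, 13], [28, 31, 32]]
  data=[[4, 11, 13], [28, 31, 32]], ans=4

Final answer: 4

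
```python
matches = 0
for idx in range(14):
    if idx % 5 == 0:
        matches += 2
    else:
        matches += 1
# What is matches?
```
Trace:
  matches=0
  matches=2, idx=0
  matches=3, idx=1
  matches=4, idx=2
  matches=5, idx=3
  matches=6, idx=4
  matches=8, idx=5
  matches=9, idx=6
  matches=10, idx=7
  matches=11, idx=8
  matches=12, idx=9
  matches=14, idx=10
  matches=15, idx=11
  matches=16, idx=12
  matches=17, idx=13

Final answer: 17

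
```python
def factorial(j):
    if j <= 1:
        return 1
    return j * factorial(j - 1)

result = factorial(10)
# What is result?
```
Call trace:
factorial(j=10)
  factorial(j=9)
    factorial(j=8)
      factorial(j=7)
        factorial(j=6)
          factorial(j=5)
            factorial(j=4)
              factorial(j=3)
                factorial(j=2)
                  factorial(j=1)
                  -> return 1
                -> return 2
              -> return 6
            -> return 24
          -> return 120
        -> return 720
      -> return 5040
    -> return 40320
  -> return 362880
-> return 3628800

Final answer: 3628800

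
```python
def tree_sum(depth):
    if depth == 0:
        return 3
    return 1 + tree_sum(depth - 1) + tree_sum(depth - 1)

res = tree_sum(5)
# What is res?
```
Call trace (a repeated sub-call is expanded the first time; later identical calls just restate its return value):
tree_sum(depth=5)
  tree_sum(depth=4)
    tree_sum(depth=3)
      tree_sum(depth=2)
        tree_sum(depth=1)
          tree_sum(depth=0)
          -> return 3
          tree_sum(depth=0)
          -> return 3
        -> return 7
        tree_sum(depth=1) -> return 7  (same call as traced above)
      -> return 15
      tree_sum(depth=2) -> return 15  (same call as traced above)
    -> return 31
    tree_sum(depth=3) -> return 31  (same call as traced above)
  -> return 63
  tree_sum(depth=4) -> return 63  (same call as traced above)
-> return 127

Final answer: 127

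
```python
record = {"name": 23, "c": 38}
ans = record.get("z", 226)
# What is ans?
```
Trace:
  record={'name': 23, 'c': 38}
  record={'name': 23, 'c': 38}, ans=226

Final answer: 226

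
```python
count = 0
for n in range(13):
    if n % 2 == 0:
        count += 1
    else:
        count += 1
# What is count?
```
Trace:
  count=0
  count=1, n=0
  count=2, n=1
  count=3, n=2
  count=4, n=3
  count=5, n=4
  count=6, n=5
  count=7, n=6
  count=8, n=7
  count=9, n=8
  count=10, n=9
  count=11, n=10
  count=12, n=11
  count=13, n=12

Final answer: 13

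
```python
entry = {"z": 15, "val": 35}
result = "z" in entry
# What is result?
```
Trace:
  entry={'z': 15, 'val': 35}
  entry={'z': 15, 'val': 35}, result=True

Final answer: True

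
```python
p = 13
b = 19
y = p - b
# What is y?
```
Trace:
  p=13
  p=13, b=19
  p=13, b=19, y=-6

Final answer: -6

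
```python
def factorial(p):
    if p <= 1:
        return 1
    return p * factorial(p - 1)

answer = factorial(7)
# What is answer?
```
Call trace:
factorial(p=7)
  factorial(p=6)
    factorial(p=5)
      factorial(p=4)
        factorial(p=3)
          factorial(p=2)
            factorial(p=1)
            -> return 1
          -> return 2
        -> return 6
      -> return 24
    -> return 120
  -> return 720
-> return 5040

Final answer: 5040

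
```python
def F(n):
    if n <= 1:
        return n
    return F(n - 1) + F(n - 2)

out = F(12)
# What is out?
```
Call trace (a repeated sub-call is expanded the first time; later identical calls just restate its return value):
F(n=12)
  F(n=11)
    F(n=10)
      F(n=9)
        F(n=8)
          F(n=7)
            F(n=6)
              F(n=5)
                F(n=4)
                  F(n=3)
                    F(n=2)
                      F(n=1)
                      -> return 1
                      F(n=0)
                      -> return 0
                    -> return 1
                    F(n=1)
                    -> return 1
                  -> return 2
                  F(n=2) -> return 1  (same call as traced above)
                -> return 3
                F(n=3) -> return 2  (same call as traced above)
              -> return 5
              F(n=4) -> return 3  (same call as traced above)
            -> return 8
            F(n=5) -> return 5  (same call as traced above)
          -> return 13
          F(n=6) -> return 8  (same call as traced above)
        -> return 21
        F(n=7) -> return 13  (same call as traced above)
      -> return 34
      F(n=8) -> return 21  (same call as traced above)
    -> return 55
    F(n=9) -> return 34  (same call as traced above)
  -> return 89
  F(n=10) -> return 55  (same call as traced above)
-> return 144

Final answer: 144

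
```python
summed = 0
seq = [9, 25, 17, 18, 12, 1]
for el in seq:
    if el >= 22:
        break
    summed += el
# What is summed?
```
Trace:
  summed=0
  summed=9, el=9
  summed=9, el=25

Final answer: 9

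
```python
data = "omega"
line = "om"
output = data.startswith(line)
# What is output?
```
Trace:
  data='omega'
  data='omega', line='om'
  data='omega', line='om', output=True

Final answer: True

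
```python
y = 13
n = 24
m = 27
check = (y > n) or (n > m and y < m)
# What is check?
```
Trace:
  y=13
  y=13, n=24
  y=13, n=24, m=27
  y=13, n=24, m=27, check=False

Final answer: False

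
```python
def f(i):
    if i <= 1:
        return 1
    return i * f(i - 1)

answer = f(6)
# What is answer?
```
Call trace:
f(i=6)
  f(i=5)
    f(i=4)
      f(i=3)
        f(i=2)
          f(i=1)
          -> return 1
        -> return 2
      -> return 6
    -> return 24
  -> return 120
-> return 720

Final answer: 720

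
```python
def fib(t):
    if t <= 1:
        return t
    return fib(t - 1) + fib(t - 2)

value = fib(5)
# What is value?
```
Call trace (a repeated sub-call is expanded the first time; later identical calls just restate its return value):
fib(t=5)
  fib(t=4)
    fib(t=3)
      fib(t=2)
        fib(t=1)
        -> return 1
        fib(t=0)
        -> return 0
      -> return 1
      fib(t=1)
      -> return 1
    -> return 2
    fib(t=2) -> return 1  (same call as traced above)
  -> return 3
  fib(t=3) -> return 2  (same call as traced above)
-> return 5

Final answer: 5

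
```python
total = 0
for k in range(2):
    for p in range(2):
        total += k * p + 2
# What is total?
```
Trace:
  total=0
  total=2, k=0, p=0
  total=4, k=0, p=1
  total=6, k=1, p=0
  total=9, k=1, p=1

Final answer: 9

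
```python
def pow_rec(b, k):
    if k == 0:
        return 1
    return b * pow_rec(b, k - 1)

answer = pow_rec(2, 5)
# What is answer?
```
Call trace:
pow_rec(b=2, k=5)
  pow_rec(b=2, k=4)
    pow_rec(b=2, k=3)
      pow_rec(b=2, k=2)
        pow_rec(b=2, k=1)
          pow_rec(b=2, k=0)
          -> return 1
        -> return 2
      -> return 4
    -> return 8
  -> return 16
-> return 32

Final answer: 32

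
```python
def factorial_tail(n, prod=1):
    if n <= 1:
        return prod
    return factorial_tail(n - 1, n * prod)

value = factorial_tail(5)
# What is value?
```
Call trace:
factorial_tail(n=5, prod=1)
  factorial_tail(n=4, prod=5)
    factorial_tail(n=3, prod=20)
      factorial_tail(n=2, prod=60)
        factorial_tail(n=1, prod=120)
        -> return 120
      -> return 120
    -> return 120
  -> return 120
-> return 120

Final answer: 120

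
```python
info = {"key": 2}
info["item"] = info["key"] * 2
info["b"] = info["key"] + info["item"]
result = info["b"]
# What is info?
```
Trace:
  info={'key': 2}
  info={'key': 2, 'item': 4}
  info={'key': 2, 'item': 4, 'b': 6}
  info={'key': 2, 'item': 4, 'b': 6}, result=6

Final answer: {'key': 2, 'item': 4, 'b': 6}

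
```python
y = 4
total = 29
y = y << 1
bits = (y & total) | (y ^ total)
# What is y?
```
Trace:
  y=4
  y=4, total=29
  y=8, total=29
  y=8, total=29, bits=29

Final answer: 8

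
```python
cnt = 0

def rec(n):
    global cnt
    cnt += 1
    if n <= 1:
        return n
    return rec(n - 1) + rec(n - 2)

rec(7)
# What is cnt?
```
Call trace (a repeated sub-call is expanded the first time; later identical calls just restate its return value):
rec(n=7)
  rec(n=6)
    rec(n=5)
      rec(n=4)
        rec(n=3)
          rec(n=2)
            rec(n=1)
            -> return 1
            rec(n=0)
            -> return 0
          -> return 1
          rec(n=1)
          -> return 1
        -> return 2
        rec(n=2) -> return 1  (same call as traced above)
      -> return 3
      rec(n=3) -> return 2  (same call as traced above)
    -> return 5
    rec(n=4) -> return 3  (same call as traced above)
  -> return 8
  rec(n=5) -> return 5  (same call as traced above)
-> return 13

cnt is incremented once per call, so count the calls in each subtree. Let C(n) = number of calls made by rec(n).
C(0) = C(1) = 1 (base case, no recursion); C(n) = 1 + C(n - 1) + C(n - 2) otherwise.
C(2) = 1 + C(1) + C(0) = 1 + 1 + 1 = 3
C(3) = 1 + C(2) + C(1) = 1 + 3 + 1 = 5
C(4) = 1 + C(3) + C(2) = 1 + 5 + 3 = 9
C(5) = 1 + C(4) + C(3) = 1 + 9 + 5 = 15
C(6) = 1 + C(5) + C(4) = 1 + 15 + 9 = 25
C(7) = 1 + C(6) + C(5) = 1 + 25 + 15 = 41
cnt = C(7) = 41

Final answer: 41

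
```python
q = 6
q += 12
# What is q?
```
Trace:
  q=6
  q=18

Final answer: 18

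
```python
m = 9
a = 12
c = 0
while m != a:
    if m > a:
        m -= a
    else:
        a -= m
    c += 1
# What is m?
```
Trace:
  m=9
  m=9, a=12
  m=9, a=12, c=0
  m=9, a=3, c=1
  m=6, a=3, c=2
  m=3, a=3, c=3

Final answer: 3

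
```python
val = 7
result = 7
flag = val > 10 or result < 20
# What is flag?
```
Trace:
  val=7
  val=7, result=7
  val=7, result=7, flag=True

Final answer: True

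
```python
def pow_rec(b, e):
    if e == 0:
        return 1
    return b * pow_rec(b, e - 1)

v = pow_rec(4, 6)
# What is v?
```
Call trace:
pow_rec(b=4, e=6)
  pow_rec(b=4, e=5)
    pow_rec(b=4, e=4)
      pow_rec(b=4, e=3)
        pow_rec(b=4, e=2)
          pow_rec(b=4, e=1)
            pow_rec(b=4, e=0)
            -> return 1
          -> return 4
        -> return 16
      -> return 64
    -> return 256
  -> return 1024
-> return 4096

Final answer: 4096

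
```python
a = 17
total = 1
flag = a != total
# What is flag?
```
Trace:
  a=17
  a=17, total=1
  a=17, total=1, flag=True

Final answer: True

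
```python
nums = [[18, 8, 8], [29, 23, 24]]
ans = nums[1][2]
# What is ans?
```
Trace:
  nums=[[18, 8, 8], [29, 23, 24]]
  nums=[[18, 8, 8], [29, 23, 24]], ans=24

Final answer: 24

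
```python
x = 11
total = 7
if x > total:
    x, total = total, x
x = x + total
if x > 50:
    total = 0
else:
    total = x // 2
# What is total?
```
Trace:
  x=11
  x=11, total=7
  x=7, total=11
  x=18, total=11
  x=18, total=9

Final answer: 9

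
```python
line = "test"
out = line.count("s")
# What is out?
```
Trace:
  line='test'
  line='test', out=1

Final answer: 1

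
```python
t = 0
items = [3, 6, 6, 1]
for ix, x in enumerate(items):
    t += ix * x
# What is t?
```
Trace:
  t=0
  t=0, ix=0, x=3
  t=6, ix=1, x=6
  t=18, ix=2, x=6
  t=21, ix=3, x=1

Final answer: 21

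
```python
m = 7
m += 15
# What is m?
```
Trace:
  m=7
  m=22

Final answer: 22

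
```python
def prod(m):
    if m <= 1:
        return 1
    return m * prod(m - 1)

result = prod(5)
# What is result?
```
Call trace:
prod(m=5)
  prod(m=4)
    prod(m=3)
      prod(m=2)
        prod(m=1)
        -> return 1
      -> return 2
    -> return 6
  -> return 24
-> return 120

Final answer: 120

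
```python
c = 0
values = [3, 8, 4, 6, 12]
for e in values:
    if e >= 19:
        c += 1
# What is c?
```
Trace:
  c=0
  c=0, e=3
  c=0, e=8
  c=0, e=4
  c=0, e=6
  c=0, e=12

Final answer: 0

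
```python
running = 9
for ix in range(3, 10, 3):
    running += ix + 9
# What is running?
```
Trace:
  running=9
  running=21, ix=3
  running=36, ix=6
  running=54, ix=9

Final answer: 54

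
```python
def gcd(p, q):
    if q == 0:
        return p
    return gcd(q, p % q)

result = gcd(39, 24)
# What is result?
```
Call trace:
gcd(p=39, q=24)
  gcd(p=24, q=15)
    gcd(p=15, q=9)
      gcd(p=9, q=6)
        gcd(p=6, q=3)
          gcd(p=3, q=0)
          -> return 3
        -> return 3
      -> return 3
    -> return 3
  -> return 3
-> return 3

Final answer: 3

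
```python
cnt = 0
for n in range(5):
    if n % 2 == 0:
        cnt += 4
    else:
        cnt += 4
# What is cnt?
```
Trace:
  cnt=0
  cnt=4, n=0
  cnt=8, n=1
  cnt=12, n=2
  cnt=16, n=3
  cnt=20, n=4

Final answer: 20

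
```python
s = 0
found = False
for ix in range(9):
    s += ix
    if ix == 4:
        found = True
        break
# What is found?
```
Trace:
  s=0
  s=0, found=False
  s=0, found=False, ix=0
  s=1, found=False, ix=1
  s=3, found=False, ix=2
  s=6, found=False, ix=3
  s=10, found=True, ix=4

Final answer: True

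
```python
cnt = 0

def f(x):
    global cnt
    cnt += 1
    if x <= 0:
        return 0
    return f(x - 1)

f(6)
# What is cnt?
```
Call trace:
f(x=6)
  f(x=5)
    f(x=4)
      f(x=3)
        f(x=2)
          f(x=1)
            f(x=0)
            -> return 0
          -> return 0
        -> return 0
      -> return 0
    -> return 0
  -> return 0
-> return 0

cnt is incremented once per call. f is entered once for each x = 6, 5, 4, 3, 2, 1, 0 (the x <= 0 call returns without recursing), i.e. 6 + 1 calls.
cnt = 7

Final answer: 7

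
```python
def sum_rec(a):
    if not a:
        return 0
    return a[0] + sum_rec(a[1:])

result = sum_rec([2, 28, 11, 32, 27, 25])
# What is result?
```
Call trace:
sum_rec(a=[2, 28, 11, 32, 27, 25])
  sum_rec(a=[28, 11, 32, 27, 25])
    sum_rec(a=[11, 32, 27, 25])
      sum_rec(a=[32, 27, 25])
        sum_rec(a=[27, 25])
          sum_rec(a=[25])
            sum_rec(a=[])
            -> return 0
          -> return 25
        -> return 52
      -> return 84
    -> return 95
  -> return 123
-> return 125

Final answer: 125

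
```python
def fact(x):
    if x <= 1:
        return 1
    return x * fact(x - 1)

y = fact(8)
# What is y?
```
Call trace:
fact(x=8)
  fact(x=7)
    fact(x=6)
      fact(x=5)
        fact(x=4)
          fact(x=3)
            fact(x=2)
              fact(x=1)
              -> return 1
            -> return 2
          -> return 6
        -> return 24
      -> return 120
    -> return 720
  -> return 5040
-> return 40320

Final answer: 40320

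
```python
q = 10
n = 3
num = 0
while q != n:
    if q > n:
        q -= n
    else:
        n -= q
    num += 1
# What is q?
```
Trace:
  q=10
  q=10, n=3
  q=10, n=3, num=0
  q=7, n=3, num=1
  q=4, n=3, num=2
  q=1, n=3, num=3
  q=1, n=2, num=4
  q=1, n=1, num=5

Final answer: 1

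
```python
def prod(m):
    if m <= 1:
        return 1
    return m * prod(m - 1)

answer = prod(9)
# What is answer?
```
Call trace:
prod(m=9)
  prod(m=8)
    prod(m=7)
      prod(m=6)
        prod(m=5)
          prod(m=4)
            prod(m=3)
              prod(m=2)
                prod(m=1)
                -> return 1
              -> return 2
            -> return 6
          -> return 24
        -> return 120
      -> return 720
    -> return 5040
  -> return 40320
-> return 362880

Final answer: 362880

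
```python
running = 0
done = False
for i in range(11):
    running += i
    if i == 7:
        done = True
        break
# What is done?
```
Trace:
  running=0
  running=0, done=False
  running=0, done=False, i=0
  running=1, done=False, i=1
  running=3, done=False, i=2
  running=6, done=False, i=3
  running=10, done=False, i=4
  running=15, done=False, i=5
  running=21, done=False, i=6
  running=28, done=True, i=7

Final answer: True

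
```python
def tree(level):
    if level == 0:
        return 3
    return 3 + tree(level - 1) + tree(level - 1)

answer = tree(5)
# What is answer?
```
Call trace (a repeated sub-call is expanded the first time; later identical calls just restate its return value):
tree(level=5)
  tree(level=4)
    tree(level=3)
      tree(level=2)
        tree(level=1)
          tree(level=0)
          -> return 3
          tree(level=0)
          -> return 3
        -> return 9
        tree(level=1) -> return 9  (same call as traced above)
      -> return 21
      tree(level=2) -> return 21  (same call as traced above)
    -> return 45
    tree(level=3) -> return 45  (same call as traced above)
  -> return 93
  tree(level=4) -> return 93  (same call as traced above)
-> return 189

Final answer: 189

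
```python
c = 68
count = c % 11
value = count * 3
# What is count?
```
Trace:
  c=68
  c=68, count=2
  c=68, count=2, value=6

Final answer: 2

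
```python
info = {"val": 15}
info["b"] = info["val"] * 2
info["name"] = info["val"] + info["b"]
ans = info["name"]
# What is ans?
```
Trace:
  info={'val': 15}
  info={'val': 15, 'b': 30}
  info={'val': 15, 'b': 30, 'name': 45}
  info={'val': 15, 'b': 30, 'name': 45}, ans=45

Final answer: 45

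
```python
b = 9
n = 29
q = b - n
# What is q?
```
Trace:
  b=9
  b=9, n=29
  b=9, n=29, q=-20

Final answer: -20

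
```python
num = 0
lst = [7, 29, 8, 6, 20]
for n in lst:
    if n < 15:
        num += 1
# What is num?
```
Trace:
  num=0
  num=1, n=7
  num=1, n=29
  num=2, n=8
  num=3, n=6
  num=3, n=20

Final answer: 3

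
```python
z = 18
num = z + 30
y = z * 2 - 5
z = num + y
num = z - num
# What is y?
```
Trace:
  z=18
  z=18, num=48
  z=18, num=48, y=31
  z=79, num=48, y=31
  z=79, num=31, y=31

Final answer: 31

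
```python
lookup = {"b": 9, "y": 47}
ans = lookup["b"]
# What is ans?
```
Trace:
  lookup={'b': 9, 'y': 47}
  lookup={'b': 9, 'y': 47}, ans=9

Final answer: 9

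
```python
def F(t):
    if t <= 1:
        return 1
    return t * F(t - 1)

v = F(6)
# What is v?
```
Call trace:
F(t=6)
  F(t=5)
    F(t=4)
      F(t=3)
        F(t=2)
          F(t=1)
          -> return 1
        -> return 2
      -> return 6
    -> return 24
  -> return 120
-> return 720

Final answer: 720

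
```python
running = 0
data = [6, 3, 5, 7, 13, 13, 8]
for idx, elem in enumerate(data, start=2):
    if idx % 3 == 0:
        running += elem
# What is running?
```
Trace:
  running=0
  running=0, idx=2, elem=6
  running=3, idx=3, elem=3
  running=3, idx=4, elem=5
  running=3, idx=5, elem=7
  running=16, idx=6, elem=13
  running=16, idx=7, elem=13
  running=16, idx=8, elem=8

Final answer: 16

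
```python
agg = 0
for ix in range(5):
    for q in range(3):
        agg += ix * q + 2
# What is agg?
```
Trace:
  agg=0
  agg=2, ix=0, q=0
  agg=4, ix=0, q=1
  agg=6, ix=0, q=2
  agg=8, ix=1, q=0
  agg=11, ix=1, q=1
  agg=15, ix=1, q=2
  agg=17, ix=2, q=0
  agg=21, ix=2, q=1
  agg=27, ix=2, q=2
  agg=29, ix=3, q=0
  agg=34, ix=3, q=1
  agg=42, ix=3, q=2
  agg=44, ix=4, q=0
  agg=50, ix=4, q=1
  agg=60, ix=4, q=2

Final answer: 60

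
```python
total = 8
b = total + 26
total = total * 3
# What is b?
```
Trace:
  total=8
  total=8, b=34
  total=24, b=34

Final answer: 34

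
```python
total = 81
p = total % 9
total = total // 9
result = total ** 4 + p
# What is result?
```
Trace:
  total=81
  total=81, p=0
  total=9, p=0
  total=9, p=0, result=6561

Final answer: 6561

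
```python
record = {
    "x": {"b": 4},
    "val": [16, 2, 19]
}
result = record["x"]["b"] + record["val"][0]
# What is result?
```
Trace:
  record={'x': {'b': 4}, 'val': [16, 2, 19]}
  record={'x': {'b': 4}, 'val': [16, 2, 19]}, result=20

Final answer: 20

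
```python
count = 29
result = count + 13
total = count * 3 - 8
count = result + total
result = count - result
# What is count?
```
Trace:
  count=29
  count=29, result=42
  count=29, result=42, total=79
  count=121, result=42, total=79
  count=121, result=79, total=79

Final answer: 121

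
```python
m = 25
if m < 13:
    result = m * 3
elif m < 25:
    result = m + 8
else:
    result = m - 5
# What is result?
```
Trace:
  m=25
  m=25, result=20

Final answer: 20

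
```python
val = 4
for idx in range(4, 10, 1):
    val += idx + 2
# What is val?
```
Trace:
  val=4
  val=10, idx=4
  val=17, idx=5
  val=25, idx=6
  val=34, idx=7
  val=44, idx=8
  val=55, idx=9

Final answer: 55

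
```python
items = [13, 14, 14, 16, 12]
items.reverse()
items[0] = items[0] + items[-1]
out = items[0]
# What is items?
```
Trace:
  items=[13, 14, 14, 16, 12]
  items=[12, 16, 14, 14, 13]
  items=[25, 16, 14, 14, 13]
  items=[25, 16, 14, 14, 13], out=25

Final answer: [25, 16, 14, 14, 13]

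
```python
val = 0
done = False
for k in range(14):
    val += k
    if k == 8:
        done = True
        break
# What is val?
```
Trace:
  val=0
  val=0, done=False
  val=0, done=False, k=0
  val=1, done=False, k=1
  val=3, done=False, k=2
  val=6, done=False, k=3
  val=10, done=False, k=4
  val=15, done=False, k=5
  val=21, done=False, k=6
  val=28, done=False, k=7
  val=36, done=True, k=8

Final answer: 36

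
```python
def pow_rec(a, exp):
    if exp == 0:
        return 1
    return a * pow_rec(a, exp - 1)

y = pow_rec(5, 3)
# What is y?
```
Call trace:
pow_rec(a=5, exp=3)
  pow_rec(a=5, exp=2)
    pow_rec(a=5, exp=1)
      pow_rec(a=5, exp=0)
      -> return 1
    -> return 5
  -> return 25
-> return 125

Final answer: 125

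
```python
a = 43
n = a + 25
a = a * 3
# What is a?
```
Trace:
  a=43
  a=43, n=68
  a=129, n=68

Final answer: 129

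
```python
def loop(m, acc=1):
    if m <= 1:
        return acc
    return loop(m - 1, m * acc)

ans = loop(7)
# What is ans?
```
Call trace:
loop(m=7, acc=1)
  loop(m=6, acc=7)
    loop(m=5, acc=42)
      loop(m=4, acc=210)
        loop(m=3, acc=840)
          loop(m=2, acc=2520)
            loop(m=1, acc=5040)
            -> return 5040
          -> return 5040
        -> return 5040
      -> return 5040
    -> return 5040
  -> return 5040
-> return 5040

Final answer: 5040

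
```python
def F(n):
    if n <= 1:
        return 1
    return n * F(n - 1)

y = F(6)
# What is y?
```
Call trace:
F(n=6)
  F(n=5)
    F(n=4)
      F(n=3)
        F(n=2)
          F(n=1)
          -> return 1
        -> return 2
      -> return 6
    -> return 24
  -> return 120
-> return 720

Final answer: 720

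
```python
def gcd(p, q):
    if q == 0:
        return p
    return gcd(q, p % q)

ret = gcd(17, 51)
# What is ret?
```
Call trace:
gcd(p=17, q=51)
  gcd(p=51, q=17)
    gcd(p=17, q=0)
    -> return 17
  -> return 17
-> return 17

Final answer: 17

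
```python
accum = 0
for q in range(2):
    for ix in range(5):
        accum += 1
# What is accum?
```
Trace:
  accum=0
  accum=1, q=0, ix=0
  accum=2, q=0, ix=1
  accum=3, q=0, ix=2
  accum=4, q=0, ix=3
  accum=5, q=0, ix=4
  accum=6, q=1, ix=0
  accum=7, q=1, ix=1
  accum=8, q=1, ix=2
  accum=9, q=1, ix=3
  accum=10, q=1, ix=4

Final answer: 10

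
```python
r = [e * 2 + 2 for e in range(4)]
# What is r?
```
Trace:
  e=0
  e=1
  e=2
  e=3
  r=[2, 4, 6, 8]

Final answer: [2, 4, 6, 8]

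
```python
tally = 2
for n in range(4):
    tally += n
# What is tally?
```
Trace:
  tally=2
  tally=2, n=0
  tally=3, n=1
  tally=5, n=2
  tally=8, n=3

Final answer: 8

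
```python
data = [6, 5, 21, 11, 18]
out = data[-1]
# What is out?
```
Trace:
  data=[6, 5, 21, 11, 18]
  data=[6, 5, 21, 11, 18], out=18

Final answer: 18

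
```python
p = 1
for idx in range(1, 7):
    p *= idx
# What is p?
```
Trace:
  p=1
  p=1, idx=1
  p=2, idx=2
  p=6, idx=3
  p=24, idx=4
  p=120, idx=5
  p=720, idx=6

Final answer: 720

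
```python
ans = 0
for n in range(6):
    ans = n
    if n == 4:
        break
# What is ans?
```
Trace:
  ans=0
  ans=0, n=0
  ans=1, n=1
  ans=2, n=2
  ans=3, n=3
  ans=4, n=4

Final answer: 4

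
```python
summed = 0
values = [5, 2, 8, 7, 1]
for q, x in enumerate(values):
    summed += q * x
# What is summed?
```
Trace:
  summed=0
  summed=0, q=0, x=5
  summed=2, q=1, x=2
  summed=18, q=2, x=8
  summed=39, q=3, x=7
  summed=43, q=4, x=1

Final answer: 43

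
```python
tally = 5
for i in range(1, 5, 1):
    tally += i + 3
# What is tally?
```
Trace:
  tally=5
  tally=9, i=1
  tally=14, i=2
  tally=20, i=3
  tally=27, i=4

Final answer: 27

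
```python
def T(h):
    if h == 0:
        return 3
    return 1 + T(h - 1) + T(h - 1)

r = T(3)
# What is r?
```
Call trace (a repeated sub-call is expanded the first time; later identical calls just restate its return value):
T(h=3)
  T(h=2)
    T(h=1)
      T(h=0)
      -> return 3
      T(h=0)
      -> return 3
    -> return 7
    T(h=1) -> return 7  (same call as traced above)
  -> return 15
  T(h=2) -> return 15  (same call as traced above)
-> return 31

Final answer: 31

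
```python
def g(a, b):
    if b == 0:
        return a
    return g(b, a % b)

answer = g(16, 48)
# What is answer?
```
Call trace:
g(a=16, b=48)
  g(a=48, b=16)
    g(a=16, b=0)
    -> return 16
  -> return 16
-> return 16

Final answer: 16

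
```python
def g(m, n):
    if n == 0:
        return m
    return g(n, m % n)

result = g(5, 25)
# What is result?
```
Call trace:
g(m=5, n=25)
  g(m=25, n=5)
    g(m=5, n=0)
    -> return 5
  -> return 5
-> return 5

Final answer: 5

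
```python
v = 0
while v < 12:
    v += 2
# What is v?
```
Trace:
  v=0
  v=2
  v=4
  v=6
  v=8
  v=10
  v=12

Final answer: 12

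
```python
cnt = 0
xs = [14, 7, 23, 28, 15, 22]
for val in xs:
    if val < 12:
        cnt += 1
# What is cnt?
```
Trace:
  cnt=0
  cnt=0, val=14
  cnt=1, val=7
  cnt=1, val=23
  cnt=1, val=28
  cnt=1, val=15
  cnt=1, val=22

Final answer: 1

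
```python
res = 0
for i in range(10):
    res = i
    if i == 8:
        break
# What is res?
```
Trace:
  res=0
  res=0, i=0
  res=1, i=1
  res=2, i=2
  res=3, i=3
  res=4, i=4
  res=5, i=5
  res=6, i=6
  res=7, i=7
  res=8, i=8

Final answer: 8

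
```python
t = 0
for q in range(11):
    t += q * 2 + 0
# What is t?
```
Trace:
  t=0
  t=0, q=0
  t=2, q=1
  t=6, q=2
  t=12, q=3
  t=20, q=4
  t=30, q=5
  t=42, q=6
  t=56, q=7
  t=72, q=8
  t=90, q=9
  t=110, q=10

Final answer: 110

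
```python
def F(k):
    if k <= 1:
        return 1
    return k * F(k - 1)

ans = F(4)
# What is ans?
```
Call trace:
F(k=4)
  F(k=3)
    F(k=2)
      F(k=1)
      -> return 1
    -> return 2
  -> return 6
-> return 24

Final answer: 24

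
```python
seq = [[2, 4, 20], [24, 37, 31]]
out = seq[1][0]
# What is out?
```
Trace:
  seq=[[2, 4, 20], [24, 37, 31]]
  seq=[[2, 4, 20], [24, 37, 31]], out=24

Final answer: 24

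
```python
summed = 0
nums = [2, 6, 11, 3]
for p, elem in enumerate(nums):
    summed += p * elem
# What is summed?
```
Trace:
  summed=0
  summed=0, p=0, elem=2
  summed=6, p=1, elem=6
  summed=28, p=2, elem=11
  summed=37, p=3, elem=3

Final answer: 37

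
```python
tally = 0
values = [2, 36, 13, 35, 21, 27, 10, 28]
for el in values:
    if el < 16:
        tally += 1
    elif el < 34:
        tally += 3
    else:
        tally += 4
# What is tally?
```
Trace:
  tally=0
  tally=1, el=2
  tally=5, el=36
  tally=6, el=13
  tally=10, el=35
  tally=13, el=21
  tally=16, el=27
  tally=17, el=10
  tally=20, el=28

Final answer: 20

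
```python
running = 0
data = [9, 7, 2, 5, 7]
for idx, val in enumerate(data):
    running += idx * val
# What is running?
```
Trace:
  running=0
  running=0, idx=0, val=9
  running=7, idx=1, val=7
  running=11, idx=2, val=2
  running=26, idx=3, val=5
  running=54, idx=4, val=7

Final answer: 54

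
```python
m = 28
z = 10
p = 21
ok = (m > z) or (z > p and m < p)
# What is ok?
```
Trace:
  m=28
  m=28, z=10
  m=28, z=10, p=21
  m=28, z=10, p=21, ok=True

Final answer: True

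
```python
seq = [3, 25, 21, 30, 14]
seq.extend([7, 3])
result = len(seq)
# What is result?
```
Trace:
  seq=[3, 25, 21, 30, 14]
  seq=[3, 25, 21, 30, 14, 7, 3]
  seq=[3, 25, 21, 30, 14, 7, 3], result=7

Final answer: 7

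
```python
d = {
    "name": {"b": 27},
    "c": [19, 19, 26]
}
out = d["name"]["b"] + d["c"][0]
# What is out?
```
Trace:
  d={'name': {'b': 27}, 'c': [19, 19, 26]}
  d={'name': {'b': 27}, 'c': [19, 19, 26]}, out=46

Final answer: 46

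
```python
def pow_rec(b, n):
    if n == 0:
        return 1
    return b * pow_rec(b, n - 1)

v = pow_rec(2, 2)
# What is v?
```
Call trace:
pow_rec(b=2, n=2)
  pow_rec(b=2, n=1)
    pow_rec(b=2, n=0)
    -> return 1
  -> return 2
-> return 4

Final answer: 4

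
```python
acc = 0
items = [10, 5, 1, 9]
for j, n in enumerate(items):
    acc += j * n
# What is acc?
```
Trace:
  acc=0
  acc=0, j=0, n=10
  acc=5, j=1, n=5
  acc=7, j=2, n=1
  acc=34, j=3, n=9

Final answer: 34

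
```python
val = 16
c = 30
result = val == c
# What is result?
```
Trace:
  val=16
  val=16, c=30
  val=16, c=30, result=False

Final answer: False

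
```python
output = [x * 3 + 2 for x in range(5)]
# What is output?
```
Trace:
  x=0
  x=1
  x=2
  x=3
  x=4
  output=[2, 5, 8, 11, 14]

Final answer: [2, 5, 8, 11, 14]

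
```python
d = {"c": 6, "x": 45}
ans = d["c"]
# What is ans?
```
Trace:
  d={'c': 6, 'x': 45}
  d={'c': 6, 'x': 45}, ans=6

Final answer: 6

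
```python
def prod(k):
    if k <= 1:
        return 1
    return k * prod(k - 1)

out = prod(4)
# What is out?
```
Call trace:
prod(k=4)
  prod(k=3)
    prod(k=2)
      prod(k=1)
      -> return 1
    -> return 2
  -> return 6
-> return 24

Final answer: 24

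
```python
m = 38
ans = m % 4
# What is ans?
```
Trace:
  m=38
  m=38, ans=2

Final answer: 2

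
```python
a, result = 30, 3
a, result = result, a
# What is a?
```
Trace:
  a=30, result=3
  a=3, result=30

Final answer: 3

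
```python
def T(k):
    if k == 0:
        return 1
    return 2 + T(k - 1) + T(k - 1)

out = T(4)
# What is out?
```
Call trace (a repeated sub-call is expanded the first time; later identical calls just restate its return value):
T(k=4)
  T(k=3)
    T(k=2)
      T(k=1)
        T(k=0)
        -> return 1
        T(k=0)
        -> return 1
      -> return 4
      T(k=1) -> return 4  (same call as traced above)
    -> return 10
    T(k=2) -> return 10  (same call as traced above)
  -> return 22
  T(k=3) -> return 22  (same call as traced above)
-> return 46

Final answer: 46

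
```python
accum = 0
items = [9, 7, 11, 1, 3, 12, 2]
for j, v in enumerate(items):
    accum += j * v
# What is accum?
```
Trace:
  accum=0
  accum=0, j=0, v=9
  accum=7, j=1, v=7
  accum=29, j=2, v=11
  accum=32, j=3, v=1
  accum=44, j=4, v=3
  accum=104, j=5, v=12
  accum=116, j=6, v=2

Final answer: 116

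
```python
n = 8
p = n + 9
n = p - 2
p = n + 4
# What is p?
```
Trace:
  n=8
  n=8, p=17
  n=15, p=17
  n=15, p=19

Final answer: 19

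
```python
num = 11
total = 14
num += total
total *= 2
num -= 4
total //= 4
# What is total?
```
Trace:
  num=11
  num=11, total=14
  num=25, total=14
  num=25, total=28
  num=21, total=28
  num=21, total=7

Final answer: 7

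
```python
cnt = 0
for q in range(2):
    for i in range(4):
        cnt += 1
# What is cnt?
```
Trace:
  cnt=0
  cnt=1, q=0, i=0
  cnt=2, q=0, i=1
  cnt=3, q=0, i=2
  cnt=4, q=0, i=3
  cnt=5, q=1, i=0
  cnt=6, q=1, i=1
  cnt=7, q=1, i=2
  cnt=8, q=1, i=3

Final answer: 8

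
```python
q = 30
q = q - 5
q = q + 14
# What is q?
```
Trace:
  q=30
  q=25
  q=39

Final answer: 39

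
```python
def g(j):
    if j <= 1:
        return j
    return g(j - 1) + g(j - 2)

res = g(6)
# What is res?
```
Call trace (a repeated sub-call is expanded the first time; later identical calls just restate its return value):
g(j=6)
  g(j=5)
    g(j=4)
      g(j=3)
        g(j=2)
          g(j=1)
          -> return 1
          g(j=0)
          -> return 0
        -> return 1
        g(j=1)
        -> return 1
      -> return 2
      g(j=2) -> return 1  (same call as traced above)
    -> return 3
    g(j=3) -> return 2  (same call as traced above)
  -> return 5
  g(j=4) -> return 3  (same call as traced above)
-> return 8

Final answer: 8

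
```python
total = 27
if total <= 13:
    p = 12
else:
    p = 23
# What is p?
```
Trace:
  total=27
  total=27, p=23

Final answer: 23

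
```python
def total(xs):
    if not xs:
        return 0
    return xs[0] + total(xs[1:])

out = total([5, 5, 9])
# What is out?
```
Call trace:
total(xs=[5, 5, 9])
  total(xs=[5, 9])
    total(xs=[9])
      total(xs=[])
      -> return 0
    -> return 9
  -> return 14
-> return 19

Final answer: 19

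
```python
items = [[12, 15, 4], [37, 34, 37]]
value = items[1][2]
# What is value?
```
Trace:
  items=[[12, 15, 4], [37, 34, 37]]
  items=[[12, 15, 4], [37, 34, 37]], value=37

Final answer: 37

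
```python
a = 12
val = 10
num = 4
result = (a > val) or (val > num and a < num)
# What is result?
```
Trace:
  a=12
  a=12, val=10
  a=12, val=10, num=4
  a=12, val=10, num=4, result=True

Final answer: True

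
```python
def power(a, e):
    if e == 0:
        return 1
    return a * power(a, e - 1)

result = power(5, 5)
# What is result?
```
Call trace:
power(a=5, e=5)
  power(a=5, e=4)
    power(a=5, e=3)
      power(a=5, e=2)
        power(a=5, e=1)
          power(a=5, e=0)
          -> return 1
        -> return 5
      -> return 25
    -> return 125
  -> return 625
-> return 3125

Final answer: 3125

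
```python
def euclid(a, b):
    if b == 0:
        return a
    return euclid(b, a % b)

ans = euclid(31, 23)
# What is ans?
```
Call trace:
euclid(a=31, b=23)
  euclid(a=23, b=8)
    euclid(a=8, b=7)
      euclid(a=7, b=1)
        euclid(a=1, b=0)
        -> return 1
      -> return 1
    -> return 1
  -> return 1
-> return 1

Final answer: 1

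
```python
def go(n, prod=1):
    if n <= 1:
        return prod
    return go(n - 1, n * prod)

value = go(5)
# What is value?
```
Call trace:
go(n=5, prod=1)
  go(n=4, prod=5)
    go(n=3, prod=20)
      go(n=2, prod=60)
        go(n=1, prod=120)
        -> return 120
      -> return 120
    -> return 120
  -> return 120
-> return 120

Final answer: 120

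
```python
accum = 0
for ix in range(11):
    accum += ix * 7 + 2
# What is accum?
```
Trace:
  accum=0
  accum=2, ix=0
  accum=11, ix=1
  accum=27, ix=2
  accum=50, ix=3
  accum=80, ix=4
  accum=117, ix=5
  accum=161, ix=6
  accum=212, ix=7
  accum=270, ix=8
  accum=335, ix=9
  accum=407, ix=10

Final answer: 407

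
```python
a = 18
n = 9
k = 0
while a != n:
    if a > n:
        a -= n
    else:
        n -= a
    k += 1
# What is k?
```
Trace:
  a=18
  a=18, n=9
  a=18, n=9, k=0
  a=9, n=9, k=1

Final answer: 1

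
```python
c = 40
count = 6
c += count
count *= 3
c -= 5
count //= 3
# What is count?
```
Trace:
  c=40
  c=40, count=6
  c=46, count=6
  c=46, count=18
  c=41, count=18
  c=41, count=6

Final answer: 6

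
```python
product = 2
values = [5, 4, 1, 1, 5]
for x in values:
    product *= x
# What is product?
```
Trace:
  product=2
  product=10, x=5
  product=40, x=4
  product=40, x=1
  product=40, x=1
  product=200, x=5

Final answer: 200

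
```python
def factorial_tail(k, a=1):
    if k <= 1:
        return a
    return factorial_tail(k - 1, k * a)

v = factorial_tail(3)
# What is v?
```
Call trace:
factorial_tail(k=3, a=1)
  factorial_tail(k=2, a=3)
    factorial_tail(k=1, a=6)
    -> return 6
  -> return 6
-> return 6

Final answer: 6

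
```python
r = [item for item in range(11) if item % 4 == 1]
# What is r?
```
Trace:
  item=0
  item=1
  item=2
  item=3
  item=4
  item=5
  item=6
  item=7
  item=8
  item=9
  item=10
  r=[1, 5, 9]

Final answer: [1, 5, 9]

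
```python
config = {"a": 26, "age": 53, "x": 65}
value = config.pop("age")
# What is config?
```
Trace:
  config={'a': 26, 'age': 53, 'x': 65}
  config={'a': 26, 'x': 65}, value=53

Final answer: {'a': 26, 'x': 65}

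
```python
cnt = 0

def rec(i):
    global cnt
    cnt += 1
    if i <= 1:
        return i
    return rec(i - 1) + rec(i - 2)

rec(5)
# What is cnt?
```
Call trace (a repeated sub-call is expanded the first time; later identical calls just restate its return value):
rec(i=5)
  rec(i=4)
    rec(i=3)
      rec(i=2)
        rec(i=1)
        -> return 1
        rec(i=0)
        -> return 0
      -> return 1
      rec(i=1)
      -> return 1
    -> return 2
    rec(i=2) -> return 1  (same call as traced above)
  -> return 3
  rec(i=3) -> return 2  (same call as traced above)
-> return 5

cnt is incremented once per call, so count the calls in each subtree. Let C(i) = number of calls made by rec(i).
C(0) = C(1) = 1 (base case, no recursion); C(i) = 1 + C(i - 1) + C(i - 2) otherwise.
C(2) = 1 + C(1) + C(0) = 1 + 1 + 1 = 3
C(3) = 1 + C(2) + C(1) = 1 + 3 + 1 = 5
C(4) = 1 + C(3) + C(2) = 1 + 5 + 3 = 9
C(5) = 1 + C(4) + C(3) = 1 + 9 + 5 = 15
cnt = C(5) = 15

Final answer: 15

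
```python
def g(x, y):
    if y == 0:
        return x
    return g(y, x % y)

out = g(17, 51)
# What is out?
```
Call trace:
g(x=17, y=51)
  g(x=51, y=17)
    g(x=17, y=0)
    -> return 17
  -> return 17
-> return 17

Final answer: 17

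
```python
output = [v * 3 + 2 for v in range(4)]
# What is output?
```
Trace:
  v=0
  v=1
  v=2
  v=3
  output=[2, 5, 8, 11]

Final answer: [2, 5, 8, 11]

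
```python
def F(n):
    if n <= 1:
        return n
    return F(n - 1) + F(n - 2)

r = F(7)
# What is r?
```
Call trace (a repeated sub-call is expanded the first time; later identical calls just restate its return value):
F(n=7)
  F(n=6)
    F(n=5)
      F(n=4)
        F(n=3)
          F(n=2)
            F(n=1)
            -> return 1
            F(n=0)
            -> return 0
          -> return 1
          F(n=1)
          -> return 1
        -> return 2
        F(n=2) -> return 1  (same call as traced above)
      -> return 3
      F(n=3) -> return 2  (same call as traced above)
    -> return 5
    F(n=4) -> return 3  (same call as traced above)
  -> return 8
  F(n=5) -> return 5  (same call as traced above)
-> return 13

Final answer: 13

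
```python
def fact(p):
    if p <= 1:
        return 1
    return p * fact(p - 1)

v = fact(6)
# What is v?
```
Call trace:
fact(p=6)
  fact(p=5)
    fact(p=4)
      fact(p=3)
        fact(p=2)
          fact(p=1)
          -> return 1
        -> return 2
      -> return 6
    -> return 24
  -> return 120
-> return 720

Final answer: 720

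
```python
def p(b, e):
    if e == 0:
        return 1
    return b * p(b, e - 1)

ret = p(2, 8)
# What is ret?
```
Call trace:
p(b=2, e=8)
  p(b=2, e=7)
    p(b=2, e=6)
      p(b=2, e=5)
        p(b=2, e=4)
          p(b=2, e=3)
            p(b=2, e=2)
              p(b=2, e=1)
                p(b=2, e=0)
                -> return 1
              -> return 2
            -> return 4
          -> return 8
        -> return 16
      -> return 32
    -> return 64
  -> return 128
-> return 256

Final answer: 256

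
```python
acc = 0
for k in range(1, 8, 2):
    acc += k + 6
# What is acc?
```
Trace:
  acc=0
  acc=7, k=1
  acc=16, k=3
  acc=27, k=5
  acc=40, k=7

Final answer: 40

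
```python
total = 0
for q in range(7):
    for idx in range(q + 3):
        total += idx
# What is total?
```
Trace:
  total=0
  total=0, q=0, idx=0
  total=1, q=0, idx=1
  total=3, q=0, idx=2
  total=3, q=1, idx=0
  total=4, q=1, idx=1
  total=6, q=1, idx=2
  total=9, q=1, idx=3
  total=9, q=2, idx=0
  total=10, q=2, idx=1
  total=12, q=2, idx=2
  total=15, q=2, idx=3
  total=19, q=2, idx=4
  total=19, q=3, idx=0
  total=20, q=3, idx=1
  total=22, q=3, idx=2
  total=25, q=3, idx=3
  total=29, q=3, idx=4
  total=34, q=3, idx=5
  total=34, q=4, idx=0
  total=35, q=4, idx=1
  total=37, q=4, idx=2
  total=40, q=4, idx=3
  total=44, q=4, idx=4
  total=49, q=4, idx=5
  total=55, q=4, idx=6
  total=55, q=5, idx=0
  total=56, q=5, idx=1
  total=58, q=5, idx=2
  total=61, q=5, idx=3
  total=65, q=5, idx=4
  total=70, q=5, idx=5
  total=76, q=5, idx=6
  total=83, q=5, idx=7
  total=83, q=6, idx=0
  total=84, q=6, idx=1
  total=86, q=6, idx=2
  total=89, q=6, idx=3
  total=93, q=6, idx=4
  total=98, q=6, idx=5
  total=104, q=6, idx=6
  total=111, q=6, idx=7
  total=119, q=6, idx=8

Final answer: 119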